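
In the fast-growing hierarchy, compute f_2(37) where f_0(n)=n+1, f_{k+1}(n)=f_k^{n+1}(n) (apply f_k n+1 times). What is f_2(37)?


f_2(37) = f_1^38(37)
f_1(m) = 2m + 1.
Iterating: f_1^k(n) = 2^k*(n+1) - 1.
f_2(37) = 2^38*(37+1) - 1 = 274877906944*38 - 1 = 10445360463871

10445360463871


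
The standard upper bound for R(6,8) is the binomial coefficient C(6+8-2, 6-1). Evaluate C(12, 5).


R(6,8) <= C(6+8-2, 6-1) = C(12, 5)
C(12, 5) = 12! / (5! * 7!)
= 792

792


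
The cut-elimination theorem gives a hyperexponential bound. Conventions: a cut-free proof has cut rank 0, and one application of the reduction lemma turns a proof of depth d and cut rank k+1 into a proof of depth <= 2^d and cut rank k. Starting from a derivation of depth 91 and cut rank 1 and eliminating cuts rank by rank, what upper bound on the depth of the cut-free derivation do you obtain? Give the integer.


Each rank reduction sends depth d to at most 2^d; cut rank r needs r reductions.
2_0(91) = 91
2_1(91) = 2^91 = 2475880078570760549798248448
Cut-free depth bound = 2475880078570760549798248448

2475880078570760549798248448


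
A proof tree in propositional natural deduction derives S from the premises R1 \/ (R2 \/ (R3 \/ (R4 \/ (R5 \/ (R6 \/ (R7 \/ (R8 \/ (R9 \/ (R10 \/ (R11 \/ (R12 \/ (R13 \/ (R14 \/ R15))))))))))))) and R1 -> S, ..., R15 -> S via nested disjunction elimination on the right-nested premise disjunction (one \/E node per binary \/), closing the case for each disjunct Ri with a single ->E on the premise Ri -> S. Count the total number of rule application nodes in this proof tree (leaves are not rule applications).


The premise R1 \/ (R2 \/ (R3 \/ (R4 \/ (R5 \/ (R6 \/ (R7 \/ (R8 \/ (R9 \/ (R10 \/ (R11 \/ (R12 \/ (R13 \/ (R14 \/ R15))))))))))))) contains 15 disjuncts, hence 14 binary \/ connectives.
- Each binary \/ is eliminated once: 14 \/E nodes.
- Each of the 15 cases Ri derives S by one ->E with Ri -> S: 15 ->E nodes.
Total = 14 + 15 = 29

29


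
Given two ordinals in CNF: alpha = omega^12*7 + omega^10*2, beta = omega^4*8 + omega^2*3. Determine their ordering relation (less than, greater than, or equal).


Compare term by term from highest exponent:
alpha = omega^12*7 + omega^10*2
beta = omega^4*8 + omega^2*3
Term 1: alpha has omega^12*7, beta has omega^4*8
Term 2: alpha has omega^10*2, beta has omega^2*3
Result: alpha > beta

alpha > beta


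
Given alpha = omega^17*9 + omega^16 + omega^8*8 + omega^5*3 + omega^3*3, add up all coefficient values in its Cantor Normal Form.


CNF: omega^17*9 + omega^16 + omega^8*8 + omega^5*3 + omega^3*3
Coefficients: 9 + 1 + 8 + 3 + 3 = 24

24


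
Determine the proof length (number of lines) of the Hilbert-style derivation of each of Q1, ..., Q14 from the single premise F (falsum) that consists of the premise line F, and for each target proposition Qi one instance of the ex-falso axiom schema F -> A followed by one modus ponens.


Ex falso, line by line:
- 1 premise line (F)
- 14 targets, each needing 1 axiom instance (F -> Qi) + 1 MP = 2 lines: 2 * 14 = 28
Total = 1 + 28 = 29 lines.

29


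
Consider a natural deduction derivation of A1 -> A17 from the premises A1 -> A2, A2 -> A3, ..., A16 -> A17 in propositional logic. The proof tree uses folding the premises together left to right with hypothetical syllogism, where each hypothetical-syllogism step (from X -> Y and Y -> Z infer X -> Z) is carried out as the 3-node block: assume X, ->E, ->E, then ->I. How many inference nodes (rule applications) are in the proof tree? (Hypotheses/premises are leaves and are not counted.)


There are 16 premises in the chain. The first HS step combines premises 1 and 2; each further premise needs one more HS step.
So 16 premises require 16 - 1 = 15 hypothetical-syllogism steps.
Each HS step uses 3 inference nodes (->E, ->E, ->I).
15 * 3 = 45 total inference nodes.

45


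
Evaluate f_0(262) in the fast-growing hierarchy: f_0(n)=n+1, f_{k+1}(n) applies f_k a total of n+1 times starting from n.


f_0(262) = 262 + 1 = 263

263


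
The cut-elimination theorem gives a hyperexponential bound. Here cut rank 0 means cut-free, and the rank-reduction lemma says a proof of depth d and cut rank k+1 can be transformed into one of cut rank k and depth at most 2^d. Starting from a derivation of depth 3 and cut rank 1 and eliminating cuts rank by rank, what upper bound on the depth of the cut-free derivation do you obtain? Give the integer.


Each rank reduction sends depth d to at most 2^d; cut rank r needs r reductions.
2_0(3) = 3
2_1(3) = 2^3 = 8
Cut-free depth bound = 8

8


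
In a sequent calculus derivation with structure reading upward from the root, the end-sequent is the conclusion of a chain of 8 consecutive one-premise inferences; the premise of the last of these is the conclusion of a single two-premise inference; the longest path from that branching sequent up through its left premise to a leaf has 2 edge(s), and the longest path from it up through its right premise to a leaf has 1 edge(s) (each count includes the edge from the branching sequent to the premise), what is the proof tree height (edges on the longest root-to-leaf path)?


Longest path through the left premise: 2 edges (measured from the branching sequent)
Longest path through the right premise: 1 edges
Height of the subtree rooted at the branching sequent: max(2, 1) = 2
The branching sequent sits 8 edges above the root (the chain of one-premise inferences), so height = 2 + 8 = 10

10


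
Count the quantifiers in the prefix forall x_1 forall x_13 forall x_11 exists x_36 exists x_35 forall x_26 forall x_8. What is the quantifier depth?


Quantifier prefix has 7 quantifier symbols.
Quantifier depth = 7

7


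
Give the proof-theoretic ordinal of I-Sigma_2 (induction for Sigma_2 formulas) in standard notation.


The proof-theoretic ordinal of I-Sigma_2 (induction for Sigma_2 formulas) is a standard result in ordinal analysis.
This ordinal is the supremum of order types of primitive recursive well-orderings
that the theory can prove to be well-ordered.
For I-Sigma_2 (induction for Sigma_2 formulas), the proof-theoretic ordinal is omega^(omega^omega).

omega^(omega^omega)


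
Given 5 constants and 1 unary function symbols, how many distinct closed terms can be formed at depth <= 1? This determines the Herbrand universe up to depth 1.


Herbrand terms by depth:
Depth 0: 5 constants
Depth 1: 5 new terms (running total: 10)
Total distinct ground terms = 10

10


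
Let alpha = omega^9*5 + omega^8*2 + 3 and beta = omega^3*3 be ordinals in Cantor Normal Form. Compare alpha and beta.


Compare term by term from highest exponent:
alpha = omega^9*5 + omega^8*2 + 3
beta = omega^3*3
Term 1: alpha has omega^9*5, beta has omega^3*3
Term 2: alpha has omega^8*2, beta has omega^0*0
Term 3: alpha has omega^0*3, beta has omega^0*0
Result: alpha > beta

alpha > beta


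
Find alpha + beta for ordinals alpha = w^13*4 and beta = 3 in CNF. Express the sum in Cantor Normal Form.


Ordinal addition w^13*4 + 3:
Leading exponent of alpha (13) > leading exponent of beta (0).
Since alpha's term has higher exponent than beta's leading term,
the sum is simply alpha followed by beta.
Result = w^13*4 + 3

w^13*4 + 3


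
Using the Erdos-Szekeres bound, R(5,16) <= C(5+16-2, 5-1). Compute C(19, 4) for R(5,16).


R(5,16) <= C(5+16-2, 5-1) = C(19, 4)
C(19, 4) = 19! / (4! * 15!)
= 3876

3876


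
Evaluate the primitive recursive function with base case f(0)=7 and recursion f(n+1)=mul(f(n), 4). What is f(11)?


f(0) = 7
f(1) = mul(f(0), 4) = mul(7, 4) = 28
f(2) = mul(f(1), 4) = mul(28, 4) = 112
f(3) = mul(f(2), 4) = mul(112, 4) = 448
f(4) = mul(f(3), 4) = mul(448, 4) = 1792
f(5) = mul(f(4), 4) = mul(1792, 4) = 7168
f(6) = mul(f(5), 4) = mul(7168, 4) = 28672
f(7) = mul(f(6), 4) = mul(28672, 4) = 114688
f(8) = mul(f(7), 4) = mul(114688, 4) = 458752
f(9) = mul(f(8), 4) = mul(458752, 4) = 1835008
f(10) = mul(f(9), 4) = mul(1835008, 4) = 7340032
f(11) = mul(f(10), 4) = mul(7340032, 4) = 29360128


29360128


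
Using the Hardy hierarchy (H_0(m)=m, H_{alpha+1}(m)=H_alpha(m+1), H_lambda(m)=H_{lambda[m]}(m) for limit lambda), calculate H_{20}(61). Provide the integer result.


H_20(61):
For finite ordinals k, H_k(n) = n + k (each successor step adds 1).
H_20(61) = 61 + 20 = 81

81


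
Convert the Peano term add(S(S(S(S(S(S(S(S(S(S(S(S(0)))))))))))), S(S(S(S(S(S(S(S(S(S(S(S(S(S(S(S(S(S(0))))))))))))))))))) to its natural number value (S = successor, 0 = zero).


add(S^12(0), S^18(0)):
S^12(0) = 12
S^18(0) = 18
12 + 18 = 30

30


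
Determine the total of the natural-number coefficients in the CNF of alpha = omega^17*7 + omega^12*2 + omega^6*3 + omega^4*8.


CNF: omega^17*7 + omega^12*2 + omega^6*3 + omega^4*8
Coefficients: 7 + 2 + 3 + 8 = 20

20


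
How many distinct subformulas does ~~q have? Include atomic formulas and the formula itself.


Formula: ~~q
Subformulas found:
  1. q
  2. ~q
  3. ~~q
Total distinct subformulas = 3

3


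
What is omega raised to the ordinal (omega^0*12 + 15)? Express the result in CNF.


omega^(omega^0*12 + 15):
omega^0 = 1, so the exponent is 12 + 15 = 27 (finite ordinal addition).
Result = omega^27, already a single CNF term.

omega^27


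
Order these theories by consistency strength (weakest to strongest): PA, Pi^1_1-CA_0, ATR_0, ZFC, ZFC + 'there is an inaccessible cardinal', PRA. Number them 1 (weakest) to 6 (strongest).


Ordering by consistency strength:
1. PRA
2. PA
3. ATR_0
4. Pi^1_1-CA_0
5. ZFC
6. ZFC + 'there is an inaccessible cardinal'


PA=2, Pi^1_1-CA_0=4, ATR_0=3, ZFC=5, ZFC + 'there is an inaccessible cardinal'=6, PRA=1


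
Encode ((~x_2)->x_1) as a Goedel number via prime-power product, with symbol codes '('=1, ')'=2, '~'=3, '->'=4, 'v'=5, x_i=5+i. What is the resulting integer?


Formula: ((~x_2)->x_1)
Symbol codes: [1, 1, 3, 7, 2, 4, 6, 2]
Primes: [2, 3, 5, 7, 11, 13, 17, 19]
p_1^1 = 2^1 = 2
p_2^1 = 3^1 = 3
p_3^3 = 5^3 = 125
p_4^7 = 7^7 = 823543
p_5^2 = 11^2 = 121
p_6^4 = 13^4 = 28561
p_7^6 = 17^6 = 24137569
p_8^2 = 19^2 = 361
Product = 18599747701162309917485250

18599747701162309917485250


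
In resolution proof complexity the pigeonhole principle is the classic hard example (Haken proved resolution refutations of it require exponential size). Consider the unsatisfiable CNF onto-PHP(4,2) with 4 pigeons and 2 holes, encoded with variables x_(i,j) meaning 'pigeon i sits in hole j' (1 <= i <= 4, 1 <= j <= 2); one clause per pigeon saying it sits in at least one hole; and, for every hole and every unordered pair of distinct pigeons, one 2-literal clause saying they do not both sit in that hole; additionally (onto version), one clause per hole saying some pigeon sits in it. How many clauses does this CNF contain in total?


onto-PHP(4,2): 4 pigeons, 2 holes, 4*2 = 8 variables.
- pigeon clauses: one per pigeon -> 4 clauses
- hole clauses: 2 holes * C(4,2) = 2 * 6 -> 12 clauses
- onto clauses: one per hole -> 2 clauses
Total clauses = 4 + 12 + 2 = 18

18


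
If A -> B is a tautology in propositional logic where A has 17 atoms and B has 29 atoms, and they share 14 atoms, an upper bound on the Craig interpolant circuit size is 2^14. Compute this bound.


Shared atoms = 14
Craig interpolant size bound = 2^14
= 16384

16384


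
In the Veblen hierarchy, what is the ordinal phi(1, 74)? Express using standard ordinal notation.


phi(1, 74):
phi(1, beta) = epsilon_beta (the beta-th epsilon number).
phi(1, 74) = epsilon_74

epsilon_74


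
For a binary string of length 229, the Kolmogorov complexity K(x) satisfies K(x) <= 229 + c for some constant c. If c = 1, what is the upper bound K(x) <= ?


K(x) <= |x| + c = 229 + 1 = 230

230


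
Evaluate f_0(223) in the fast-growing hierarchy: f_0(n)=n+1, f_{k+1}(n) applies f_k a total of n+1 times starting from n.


f_0(223) = 223 + 1 = 224

224


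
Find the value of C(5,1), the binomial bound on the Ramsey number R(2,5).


R(2,5) <= C(2+5-2, 2-1) = C(5, 1)
C(5, 1) = 5! / (1! * 4!)
= 5

5


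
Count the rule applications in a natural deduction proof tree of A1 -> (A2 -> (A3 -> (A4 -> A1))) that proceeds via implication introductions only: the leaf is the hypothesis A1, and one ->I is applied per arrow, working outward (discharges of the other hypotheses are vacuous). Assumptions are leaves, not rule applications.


The formula has 4 arrows (->); its innermost consequent A1 is one of the antecedents,
so the proof starts from the hypothesis leaf A1 (not a rule application) and closes one arrow per ->I.
Building A1 -> (A2 -> (A3 -> (A4 -> A1))) therefore takes 4 nested implication introductions.
Total inference nodes = 4

4


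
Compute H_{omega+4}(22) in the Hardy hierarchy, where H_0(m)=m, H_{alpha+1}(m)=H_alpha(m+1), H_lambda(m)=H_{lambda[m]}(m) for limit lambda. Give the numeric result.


H_{omega+4}(22):
Unwind the 4 successor steps: H_{omega+4}(22) = H_omega(22+4) = H_omega(26).
H_omega(m) = H_m(m) = m + m = 2m.
Result = 2 * 26 = 52

52


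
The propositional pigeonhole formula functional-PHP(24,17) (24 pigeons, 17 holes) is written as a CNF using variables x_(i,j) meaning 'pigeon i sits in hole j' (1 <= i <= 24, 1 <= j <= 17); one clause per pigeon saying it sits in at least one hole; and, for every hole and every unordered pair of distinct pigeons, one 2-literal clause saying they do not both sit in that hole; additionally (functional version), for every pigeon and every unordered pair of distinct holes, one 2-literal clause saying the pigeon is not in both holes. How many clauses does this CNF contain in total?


functional-PHP(24,17): 24 pigeons, 17 holes, 24*17 = 408 variables.
- pigeon clauses: one per pigeon -> 24 clauses
- hole clauses: 17 holes * C(24,2) = 17 * 276 -> 4692 clauses
- functional clauses: 24 pigeons * C(17,2) = 24 * 136 -> 3264 clauses
Total clauses = 24 + 4692 + 3264 = 7980

7980


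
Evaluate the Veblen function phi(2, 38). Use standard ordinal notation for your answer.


phi(2, 38):
phi(2, beta) = zeta_beta (the beta-th zeta number, fixed point of epsilon).
phi(2, 38) = zeta_38

zeta_38


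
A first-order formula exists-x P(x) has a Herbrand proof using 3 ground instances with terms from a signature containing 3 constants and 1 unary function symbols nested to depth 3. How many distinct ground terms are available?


Herbrand terms by depth:
Depth 0: 3 constants
Depth 1: 3 new terms (running total: 6)
Depth 2: 3 new terms (running total: 9)
Depth 3: 3 new terms (running total: 12)
Total distinct ground terms = 12

12


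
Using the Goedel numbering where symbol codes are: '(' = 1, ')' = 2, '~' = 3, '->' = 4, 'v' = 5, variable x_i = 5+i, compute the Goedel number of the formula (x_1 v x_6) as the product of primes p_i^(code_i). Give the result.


Formula: (x_1 v x_6)
Symbol codes: [1, 6, 5, 11, 2]
Primes: [2, 3, 5, 7, 11]
p_1^1 = 2^1 = 2
p_2^6 = 3^6 = 729
p_3^5 = 5^5 = 3125
p_4^11 = 7^11 = 1977326743
p_5^2 = 11^2 = 121
Product = 1090112591708043750

1090112591708043750


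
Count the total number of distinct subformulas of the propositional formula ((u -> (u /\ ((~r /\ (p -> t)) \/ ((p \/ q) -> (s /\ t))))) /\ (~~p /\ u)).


Formula: ((u -> (u /\ ((~r /\ (p -> t)) \/ ((p \/ q) -> (s /\ t))))) /\ (~~p /\ u))
Subformulas found:
  1. r
  2. q
  3. u
  4. s
  5. t
  6. p
  7. ~p
  8. ~r
  9. ~~p
  10. (p -> t)
  11. (s /\ t)
  12. (p \/ q)
  13. (~~p /\ u)
  14. (~r /\ (p -> t))
  15. ((p \/ q) -> (s /\ t))
  16. ((~r /\ (p -> t)) \/ ((p \/ q) -> (s /\ t)))
  17. (u /\ ((~r /\ (p -> t)) \/ ((p \/ q) -> (s /\ t))))
  18. (u -> (u /\ ((~r /\ (p -> t)) \/ ((p \/ q) -> (s /\ t)))))
  19. ((u -> (u /\ ((~r /\ (p -> t)) \/ ((p \/ q) -> (s /\ t))))) /\ (~~p /\ u))
Total distinct subformulas = 19

19


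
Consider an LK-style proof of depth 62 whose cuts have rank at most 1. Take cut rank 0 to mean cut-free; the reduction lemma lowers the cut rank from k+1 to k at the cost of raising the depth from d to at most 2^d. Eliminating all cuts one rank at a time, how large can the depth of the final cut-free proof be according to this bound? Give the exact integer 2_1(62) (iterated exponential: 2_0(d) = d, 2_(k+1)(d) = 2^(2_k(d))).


Each rank reduction sends depth d to at most 2^d; cut rank r needs r reductions.
2_0(62) = 62
2_1(62) = 2^62 = 4611686018427387904
Cut-free depth bound = 4611686018427387904

4611686018427387904


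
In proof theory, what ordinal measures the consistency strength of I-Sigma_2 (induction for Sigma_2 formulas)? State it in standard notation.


The proof-theoretic ordinal of I-Sigma_2 (induction for Sigma_2 formulas) is a standard result in ordinal analysis.
This ordinal is the supremum of order types of primitive recursive well-orderings
that the theory can prove to be well-ordered.
For I-Sigma_2 (induction for Sigma_2 formulas), the proof-theoretic ordinal is omega^(omega^omega).

omega^(omega^omega)


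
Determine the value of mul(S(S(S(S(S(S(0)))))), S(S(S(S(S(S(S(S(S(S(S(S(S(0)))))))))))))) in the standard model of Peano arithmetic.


mul(S^6(0), S^13(0)):
S^6(0) = 6
S^13(0) = 13
6 * 13 = 78

78


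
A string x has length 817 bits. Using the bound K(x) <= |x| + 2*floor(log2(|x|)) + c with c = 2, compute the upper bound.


floor(log2(817)) = 9
2 * 9 = 18
K(x) <= 817 + 18 + 2 = 837

837


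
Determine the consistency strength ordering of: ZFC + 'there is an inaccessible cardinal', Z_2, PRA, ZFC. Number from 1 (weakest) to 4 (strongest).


Ordering by consistency strength:
1. PRA
2. Z_2
3. ZFC
4. ZFC + 'there is an inaccessible cardinal'


ZFC + 'there is an inaccessible cardinal'=4, Z_2=2, PRA=1, ZFC=3


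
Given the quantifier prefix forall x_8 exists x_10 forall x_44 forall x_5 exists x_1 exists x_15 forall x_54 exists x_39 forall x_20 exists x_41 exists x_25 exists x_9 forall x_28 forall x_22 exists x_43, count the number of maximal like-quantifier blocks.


Alternations = 9.
Blocks = alternations + 1 = 10

10


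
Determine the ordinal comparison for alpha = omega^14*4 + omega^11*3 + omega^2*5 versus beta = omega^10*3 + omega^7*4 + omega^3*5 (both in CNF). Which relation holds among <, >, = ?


Compare term by term from highest exponent:
alpha = omega^14*4 + omega^11*3 + omega^2*5
beta = omega^10*3 + omega^7*4 + omega^3*5
Term 1: alpha has omega^14*4, beta has omega^10*3
Term 2: alpha has omega^11*3, beta has omega^7*4
Term 3: alpha has omega^2*5, beta has omega^3*5
Result: alpha > beta

alpha > beta


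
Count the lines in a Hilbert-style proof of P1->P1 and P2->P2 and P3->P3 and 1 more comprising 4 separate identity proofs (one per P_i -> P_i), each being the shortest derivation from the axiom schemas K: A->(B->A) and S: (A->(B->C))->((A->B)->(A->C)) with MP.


The shortest proof of A->A from K and S in the Hilbert calculus has exactly 5 lines:
(1) K instance A->((A->A)->A), (2) S instance, (3) MP on 1,2, (4) K instance A->(A->A), (5) MP on 3,4.
For 4 independent identities: 4 * 5 = 20 lines total.

20


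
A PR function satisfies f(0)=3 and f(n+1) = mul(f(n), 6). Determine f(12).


f(0) = 3
f(1) = mul(f(0), 6) = mul(3, 6) = 18
f(2) = mul(f(1), 6) = mul(18, 6) = 108
f(3) = mul(f(2), 6) = mul(108, 6) = 648
f(4) = mul(f(3), 6) = mul(648, 6) = 3888
f(5) = mul(f(4), 6) = mul(3888, 6) = 23328
f(6) = mul(f(5), 6) = mul(23328, 6) = 139968
f(7) = mul(f(6), 6) = mul(139968, 6) = 839808
f(8) = mul(f(7), 6) = mul(839808, 6) = 5038848
f(9) = mul(f(8), 6) = mul(5038848, 6) = 30233088
f(10) = mul(f(9), 6) = mul(30233088, 6) = 181398528
f(11) = mul(f(10), 6) = mul(181398528, 6) = 1088391168
f(12) = mul(f(11), 6) = mul(1088391168, 6) = 6530347008


6530347008


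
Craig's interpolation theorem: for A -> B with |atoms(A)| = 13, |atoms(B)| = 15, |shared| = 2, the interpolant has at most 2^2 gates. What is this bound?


Shared atoms = 2
Craig interpolant size bound = 2^2
= 4

4


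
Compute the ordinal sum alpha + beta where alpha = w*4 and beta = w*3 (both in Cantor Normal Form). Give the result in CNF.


Ordinal addition w*4 + w*3:
Both terms have the same exponent 1.
w^e*c + w^e*d = w^e*(c+d).
Result = w^1*(4+3) = w*7

w*7


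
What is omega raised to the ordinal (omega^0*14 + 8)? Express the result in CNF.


omega^(omega^0*14 + 8):
omega^0 = 1, so the exponent is 14 + 8 = 22 (finite ordinal addition).
Result = omega^22, already a single CNF term.

omega^22


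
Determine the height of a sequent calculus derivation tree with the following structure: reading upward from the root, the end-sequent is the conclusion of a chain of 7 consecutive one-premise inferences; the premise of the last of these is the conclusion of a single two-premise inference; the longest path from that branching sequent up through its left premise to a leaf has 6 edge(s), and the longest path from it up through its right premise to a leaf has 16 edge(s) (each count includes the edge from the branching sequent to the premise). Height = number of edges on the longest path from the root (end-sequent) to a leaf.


Longest path through the left premise: 6 edges (measured from the branching sequent)
Longest path through the right premise: 16 edges
Height of the subtree rooted at the branching sequent: max(6, 16) = 16
The branching sequent sits 7 edges above the root (the chain of one-premise inferences), so height = 16 + 7 = 23

23


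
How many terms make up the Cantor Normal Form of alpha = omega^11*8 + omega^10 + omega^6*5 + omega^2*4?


CNF: omega^11*8 + omega^10 + omega^6*5 + omega^2*4
Count the summands separated by '+':
  term 1: omega^11*8
  term 2: omega^10
  term 3: omega^6*5
  term 4: omega^2*4
Total terms = 4

4


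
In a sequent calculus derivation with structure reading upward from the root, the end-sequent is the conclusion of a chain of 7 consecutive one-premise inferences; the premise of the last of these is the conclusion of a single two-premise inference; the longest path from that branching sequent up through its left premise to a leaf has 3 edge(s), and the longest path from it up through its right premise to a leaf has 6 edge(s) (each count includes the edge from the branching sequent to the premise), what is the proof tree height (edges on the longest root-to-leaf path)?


Longest path through the left premise: 3 edges (measured from the branching sequent)
Longest path through the right premise: 6 edges
Height of the subtree rooted at the branching sequent: max(3, 6) = 6
The branching sequent sits 7 edges above the root (the chain of one-premise inferences), so height = 6 + 7 = 13

13


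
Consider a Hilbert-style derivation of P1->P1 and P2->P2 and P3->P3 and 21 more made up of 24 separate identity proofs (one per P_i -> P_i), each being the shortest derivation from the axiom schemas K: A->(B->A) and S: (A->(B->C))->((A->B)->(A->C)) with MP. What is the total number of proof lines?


The shortest proof of A->A from K and S in the Hilbert calculus has exactly 5 lines:
(1) K instance A->((A->A)->A), (2) S instance, (3) MP on 1,2, (4) K instance A->(A->A), (5) MP on 3,4.
For 24 independent identities: 24 * 5 = 120 lines total.

120


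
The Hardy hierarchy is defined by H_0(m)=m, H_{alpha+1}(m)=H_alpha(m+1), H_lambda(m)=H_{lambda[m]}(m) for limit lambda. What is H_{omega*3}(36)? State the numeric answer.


H_{omega*3}(36):
For the Hardy hierarchy, H_{omega*k}(n) = 2^k * n.
2^3 = 8.
8 * 36 = 288

288


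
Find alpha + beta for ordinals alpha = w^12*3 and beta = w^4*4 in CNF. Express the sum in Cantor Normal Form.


Ordinal addition w^12*3 + w^4*4:
Leading exponent of alpha (12) > leading exponent of beta (4).
Since alpha's term has higher exponent than beta's leading term,
the sum is simply alpha followed by beta.
Result = w^12*3 + w^4*4

w^12*3 + w^4*4


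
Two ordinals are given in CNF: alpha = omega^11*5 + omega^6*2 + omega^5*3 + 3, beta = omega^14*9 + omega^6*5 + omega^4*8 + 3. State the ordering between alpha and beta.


Compare term by term from highest exponent:
alpha = omega^11*5 + omega^6*2 + omega^5*3 + 3
beta = omega^14*9 + omega^6*5 + omega^4*8 + 3
Term 1: alpha has omega^11*5, beta has omega^14*9
Term 2: alpha has omega^6*2, beta has omega^6*5
Term 3: alpha has omega^5*3, beta has omega^4*8
Term 4: alpha has omega^0*3, beta has omega^0*3
Result: alpha < beta

alpha < beta


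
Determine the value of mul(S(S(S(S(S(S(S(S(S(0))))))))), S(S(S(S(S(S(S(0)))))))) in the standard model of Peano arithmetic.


mul(S^9(0), S^7(0)):
S^9(0) = 9
S^7(0) = 7
9 * 7 = 63

63


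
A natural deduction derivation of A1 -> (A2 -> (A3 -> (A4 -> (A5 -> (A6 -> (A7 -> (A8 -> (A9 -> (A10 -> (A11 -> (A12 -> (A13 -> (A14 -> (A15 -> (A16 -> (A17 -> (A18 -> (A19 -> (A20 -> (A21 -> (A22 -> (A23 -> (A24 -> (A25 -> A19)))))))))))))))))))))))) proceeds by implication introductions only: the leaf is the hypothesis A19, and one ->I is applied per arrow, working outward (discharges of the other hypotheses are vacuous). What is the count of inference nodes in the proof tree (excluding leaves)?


The formula has 25 arrows (->); its innermost consequent A19 is one of the antecedents,
so the proof starts from the hypothesis leaf A19 (not a rule application) and closes one arrow per ->I.
Building A1 -> (A2 -> (A3 -> (A4 -> (A5 -> (A6 -> (A7 -> (A8 -> (A9 -> (A10 -> (A11 -> (A12 -> (A13 -> (A14 -> (A15 -> (A16 -> (A17 -> (A18 -> (A19 -> (A20 -> (A21 -> (A22 -> (A23 -> (A24 -> (A25 -> A19)))))))))))))))))))))))) therefore takes 25 nested implication introductions.
Total inference nodes = 25

25


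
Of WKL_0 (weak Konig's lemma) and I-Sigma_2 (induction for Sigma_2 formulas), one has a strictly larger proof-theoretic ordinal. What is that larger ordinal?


Proof-theoretic ordinal of WKL_0 (weak Konig's lemma): omega^omega
Proof-theoretic ordinal of I-Sigma_2 (induction for Sigma_2 formulas): omega^(omega^omega)
Comparing: omega^omega < omega^(omega^omega).
The larger ordinal is omega^(omega^omega) (from I-Sigma_2 (induction for Sigma_2 formulas)).

omega^(omega^omega)


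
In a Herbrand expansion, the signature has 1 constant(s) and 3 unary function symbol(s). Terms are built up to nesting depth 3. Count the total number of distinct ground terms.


Herbrand terms by depth:
Depth 0: 1 constants
Depth 1: 3 new terms (running total: 4)
Depth 2: 9 new terms (running total: 13)
Depth 3: 27 new terms (running total: 40)
Total distinct ground terms = 40

40


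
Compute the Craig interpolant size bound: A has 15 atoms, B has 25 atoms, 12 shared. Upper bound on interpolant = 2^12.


Shared atoms = 12
Craig interpolant size bound = 2^12
= 4096

4096


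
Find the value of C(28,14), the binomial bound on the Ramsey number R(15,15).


R(15,15) <= C(15+15-2, 15-1) = C(28, 14)
C(28, 14) = 28! / (14! * 14!)
= 40116600

40116600


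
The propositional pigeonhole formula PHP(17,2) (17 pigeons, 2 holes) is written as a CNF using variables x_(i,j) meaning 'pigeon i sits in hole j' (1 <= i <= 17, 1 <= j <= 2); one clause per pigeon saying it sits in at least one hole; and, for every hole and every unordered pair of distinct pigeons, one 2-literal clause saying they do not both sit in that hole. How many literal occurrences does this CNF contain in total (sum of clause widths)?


PHP(17,2): 17 pigeons, 2 holes, 17*2 = 34 variables.
- pigeon clauses: one per pigeon -> 17 clauses of width 2 -> 34 literals
- hole clauses: 2 holes * C(17,2) = 2 * 136 -> 272 clauses of width 2 -> 544 literals
Total literal occurrences = 34 + 544 = 578

578


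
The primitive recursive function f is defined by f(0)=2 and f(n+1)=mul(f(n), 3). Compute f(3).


f(0) = 2
f(1) = mul(f(0), 3) = mul(2, 3) = 6
f(2) = mul(f(1), 3) = mul(6, 3) = 18
f(3) = mul(f(2), 3) = mul(18, 3) = 54


54


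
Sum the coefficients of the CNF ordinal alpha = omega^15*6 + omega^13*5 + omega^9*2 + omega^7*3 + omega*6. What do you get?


CNF: omega^15*6 + omega^13*5 + omega^9*2 + omega^7*3 + omega*6
Coefficients: 6 + 5 + 2 + 3 + 6 = 22

22


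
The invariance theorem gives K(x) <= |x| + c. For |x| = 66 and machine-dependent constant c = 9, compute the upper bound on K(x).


K(x) <= |x| + c = 66 + 9 = 75

75


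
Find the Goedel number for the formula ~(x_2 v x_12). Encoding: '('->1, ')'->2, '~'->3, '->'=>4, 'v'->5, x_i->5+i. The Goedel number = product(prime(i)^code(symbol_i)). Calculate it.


Formula: ~(x_2 v x_12)
Symbol codes: [3, 1, 7, 5, 17, 2]
Primes: [2, 3, 5, 7, 11, 13]
p_1^3 = 2^3 = 8
p_2^1 = 3^1 = 3
p_3^7 = 5^7 = 78125
p_4^5 = 7^5 = 16807
p_5^17 = 11^17 = 505447028499293771
p_6^2 = 13^2 = 169
Product = 2691868400906080385914299375000

2691868400906080385914299375000


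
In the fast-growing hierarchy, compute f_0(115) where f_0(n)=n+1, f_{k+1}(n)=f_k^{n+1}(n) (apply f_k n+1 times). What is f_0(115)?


f_0(115) = 115 + 1 = 116

116


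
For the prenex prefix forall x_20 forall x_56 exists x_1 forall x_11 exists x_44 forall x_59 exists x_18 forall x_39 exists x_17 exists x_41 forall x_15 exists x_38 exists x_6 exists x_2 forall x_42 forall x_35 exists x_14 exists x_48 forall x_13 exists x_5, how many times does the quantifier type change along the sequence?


Walk the prefix and count type changes:
  position 1: forall -> forall
  position 2: forall -> exists <-- alternation
  position 3: exists -> forall <-- alternation
  position 4: forall -> exists <-- alternation
  position 5: exists -> forall <-- alternation
  position 6: forall -> exists <-- alternation
  position 7: exists -> forall <-- alternation
  position 8: forall -> exists <-- alternation
  position 9: exists -> exists
  position 10: exists -> forall <-- alternation
  position 11: forall -> exists <-- alternation
  position 12: exists -> exists
  position 13: exists -> exists
  position 14: exists -> forall <-- alternation
  position 15: forall -> forall
  position 16: forall -> exists <-- alternation
  position 17: exists -> exists
  position 18: exists -> forall <-- alternation
  position 19: forall -> exists <-- alternation
Total alternations = 13

13


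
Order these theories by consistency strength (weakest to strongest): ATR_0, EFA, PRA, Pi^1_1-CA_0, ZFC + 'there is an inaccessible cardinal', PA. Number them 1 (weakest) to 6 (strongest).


Ordering by consistency strength:
1. EFA
2. PRA
3. PA
4. ATR_0
5. Pi^1_1-CA_0
6. ZFC + 'there is an inaccessible cardinal'


ATR_0=4, EFA=1, PRA=2, Pi^1_1-CA_0=5, ZFC + 'there is an inaccessible cardinal'=6, PA=3


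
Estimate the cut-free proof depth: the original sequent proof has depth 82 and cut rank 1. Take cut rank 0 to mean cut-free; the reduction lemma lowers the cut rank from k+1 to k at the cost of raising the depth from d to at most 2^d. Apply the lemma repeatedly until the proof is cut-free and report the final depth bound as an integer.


Each rank reduction sends depth d to at most 2^d; cut rank r needs r reductions.
2_0(82) = 82
2_1(82) = 2^82 = 4835703278458516698824704
Cut-free depth bound = 4835703278458516698824704

4835703278458516698824704


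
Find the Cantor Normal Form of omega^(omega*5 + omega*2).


omega^(omega*5 + omega*2):
Both terms of the exponent have the same exponent 1, so they merge: omega*5 + omega*2 = omega*(5+2) = omega*7.
omega raised to a CNF ordinal is a single CNF term: Result = omega^(omega*7)

omega^(omega*7)


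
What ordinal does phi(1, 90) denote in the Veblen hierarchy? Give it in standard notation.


phi(1, 90):
phi(1, beta) = epsilon_beta (the beta-th epsilon number).
phi(1, 90) = epsilon_90

epsilon_90


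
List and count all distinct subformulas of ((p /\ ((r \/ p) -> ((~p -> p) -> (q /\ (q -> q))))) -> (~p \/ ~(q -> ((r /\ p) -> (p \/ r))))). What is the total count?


Formula: ((p /\ ((r \/ p) -> ((~p -> p) -> (q /\ (q -> q))))) -> (~p \/ ~(q -> ((r /\ p) -> (p \/ r)))))
Subformulas found:
  1. r
  2. q
  3. p
  4. ~p
  5. (r /\ p)
  6. (r \/ p)
  7. (q -> q)
  8. (p \/ r)
  9. (~p -> p)
  10. (q /\ (q -> q))
  11. ((r /\ p) -> (p \/ r))
  12. (q -> ((r /\ p) -> (p \/ r)))
  13. ~(q -> ((r /\ p) -> (p \/ r)))
  14. ((~p -> p) -> (q /\ (q -> q)))
  15. (~p \/ ~(q -> ((r /\ p) -> (p \/ r))))
  16. ((r \/ p) -> ((~p -> p) -> (q /\ (q -> q))))
  17. (p /\ ((r \/ p) -> ((~p -> p) -> (q /\ (q -> q)))))
  18. ((p /\ ((r \/ p) -> ((~p -> p) -> (q /\ (q -> q))))) -> (~p \/ ~(q -> ((r /\ p) -> (p \/ r)))))
Total distinct subformulas = 18

18


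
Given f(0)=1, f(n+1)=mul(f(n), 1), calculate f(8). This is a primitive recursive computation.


f(0) = 1
f(1) = mul(f(0), 1) = mul(1, 1) = 1
f(2) = mul(f(1), 1) = mul(1, 1) = 1
f(3) = mul(f(2), 1) = mul(1, 1) = 1
f(4) = mul(f(3), 1) = mul(1, 1) = 1
f(5) = mul(f(4), 1) = mul(1, 1) = 1
f(6) = mul(f(5), 1) = mul(1, 1) = 1
f(7) = mul(f(6), 1) = mul(1, 1) = 1
f(8) = mul(f(7), 1) = mul(1, 1) = 1


1


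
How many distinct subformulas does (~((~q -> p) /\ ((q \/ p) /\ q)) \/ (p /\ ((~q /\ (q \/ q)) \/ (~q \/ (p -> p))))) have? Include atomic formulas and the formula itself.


Formula: (~((~q -> p) /\ ((q \/ p) /\ q)) \/ (p /\ ((~q /\ (q \/ q)) \/ (~q \/ (p -> p)))))
Subformulas found:
  1. q
  2. p
  3. ~q
  4. (q \/ p)
  5. (p -> p)
  6. (q \/ q)
  7. (~q -> p)
  8. ((q \/ p) /\ q)
  9. (~q \/ (p -> p))
  10. (~q /\ (q \/ q))
  11. ((~q -> p) /\ ((q \/ p) /\ q))
  12. ~((~q -> p) /\ ((q \/ p) /\ q))
  13. ((~q /\ (q \/ q)) \/ (~q \/ (p -> p)))
  14. (p /\ ((~q /\ (q \/ q)) \/ (~q \/ (p -> p))))
  15. (~((~q -> p) /\ ((q \/ p) /\ q)) \/ (p /\ ((~q /\ (q \/ q)) \/ (~q \/ (p -> p)))))
Total distinct subformulas = 15

15


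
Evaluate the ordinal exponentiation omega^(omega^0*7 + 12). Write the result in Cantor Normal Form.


omega^(omega^0*7 + 12):
omega^0 = 1, so the exponent is 7 + 12 = 19 (finite ordinal addition).
Result = omega^19, already a single CNF term.

omega^19


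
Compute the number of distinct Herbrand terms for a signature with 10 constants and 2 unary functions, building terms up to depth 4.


Herbrand terms by depth:
Depth 0: 10 constants
Depth 1: 20 new terms (running total: 30)
Depth 2: 40 new terms (running total: 70)
Depth 3: 80 new terms (running total: 150)
Depth 4: 160 new terms (running total: 310)
Total distinct ground terms = 310

310


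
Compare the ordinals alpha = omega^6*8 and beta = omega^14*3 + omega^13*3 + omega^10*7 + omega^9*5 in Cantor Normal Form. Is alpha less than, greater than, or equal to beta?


Compare term by term from highest exponent:
alpha = omega^6*8
beta = omega^14*3 + omega^13*3 + omega^10*7 + omega^9*5
Term 1: alpha has omega^6*8, beta has omega^14*3
Term 2: alpha has omega^0*0, beta has omega^13*3
Term 3: alpha has omega^0*0, beta has omega^10*7
Term 4: alpha has omega^0*0, beta has omega^9*5
Result: alpha < beta

alpha < beta


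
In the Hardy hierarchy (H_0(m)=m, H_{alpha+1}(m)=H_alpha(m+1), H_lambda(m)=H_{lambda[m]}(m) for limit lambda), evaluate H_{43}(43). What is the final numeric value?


H_43(43):
For finite ordinals k, H_k(n) = n + k (each successor step adds 1).
H_43(43) = 43 + 43 = 86

86


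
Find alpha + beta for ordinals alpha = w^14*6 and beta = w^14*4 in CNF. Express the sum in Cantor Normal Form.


Ordinal addition w^14*6 + w^14*4:
Both terms have the same exponent 14.
w^e*c + w^e*d = w^e*(c+d).
Result = w^14*(6+4) = w^14*10

w^14*10


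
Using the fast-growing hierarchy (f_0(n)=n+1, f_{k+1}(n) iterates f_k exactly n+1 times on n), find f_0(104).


f_0(104) = 104 + 1 = 105

105


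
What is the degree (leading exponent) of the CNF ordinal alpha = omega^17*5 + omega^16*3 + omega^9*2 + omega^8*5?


CNF: omega^17*5 + omega^16*3 + omega^9*2 + omega^8*5
The leading term is omega^17*5, which has exponent 17.

17


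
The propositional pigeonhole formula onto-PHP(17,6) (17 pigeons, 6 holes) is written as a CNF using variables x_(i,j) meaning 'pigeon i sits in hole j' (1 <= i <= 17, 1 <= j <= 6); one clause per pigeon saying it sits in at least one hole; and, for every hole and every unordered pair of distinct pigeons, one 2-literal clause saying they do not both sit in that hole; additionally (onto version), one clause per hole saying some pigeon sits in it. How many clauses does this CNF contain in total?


onto-PHP(17,6): 17 pigeons, 6 holes, 17*6 = 102 variables.
- pigeon clauses: one per pigeon -> 17 clauses
- hole clauses: 6 holes * C(17,2) = 6 * 136 -> 816 clauses
- onto clauses: one per hole -> 6 clauses
Total clauses = 17 + 816 + 6 = 839

839


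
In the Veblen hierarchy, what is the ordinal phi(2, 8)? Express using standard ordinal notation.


phi(2, 8):
phi(2, beta) = zeta_beta (the beta-th zeta number, fixed point of epsilon).
phi(2, 8) = zeta_8

zeta_8


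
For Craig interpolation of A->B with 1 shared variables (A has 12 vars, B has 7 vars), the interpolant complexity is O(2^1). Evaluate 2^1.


Shared atoms = 1
Craig interpolant size bound = 2^1
= 2

2


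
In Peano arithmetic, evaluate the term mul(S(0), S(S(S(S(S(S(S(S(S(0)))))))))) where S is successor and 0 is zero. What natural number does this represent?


mul(S^1(0), S^9(0)):
S^1(0) = 1
S^9(0) = 9
1 * 9 = 9

9


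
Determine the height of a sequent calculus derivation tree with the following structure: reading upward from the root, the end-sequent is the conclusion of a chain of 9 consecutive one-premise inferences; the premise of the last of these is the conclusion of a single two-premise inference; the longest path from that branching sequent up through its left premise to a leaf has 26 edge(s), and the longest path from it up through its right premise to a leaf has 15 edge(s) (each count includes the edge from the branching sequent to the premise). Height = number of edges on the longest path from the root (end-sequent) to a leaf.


Longest path through the left premise: 26 edges (measured from the branching sequent)
Longest path through the right premise: 15 edges
Height of the subtree rooted at the branching sequent: max(26, 15) = 26
The branching sequent sits 9 edges above the root (the chain of one-premise inferences), so height = 26 + 9 = 35

35


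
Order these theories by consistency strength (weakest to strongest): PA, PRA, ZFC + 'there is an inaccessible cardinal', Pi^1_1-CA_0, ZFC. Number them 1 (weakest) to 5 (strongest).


Ordering by consistency strength:
1. PRA
2. PA
3. Pi^1_1-CA_0
4. ZFC
5. ZFC + 'there is an inaccessible cardinal'


PA=2, PRA=1, ZFC + 'there is an inaccessible cardinal'=5, Pi^1_1-CA_0=3, ZFC=4


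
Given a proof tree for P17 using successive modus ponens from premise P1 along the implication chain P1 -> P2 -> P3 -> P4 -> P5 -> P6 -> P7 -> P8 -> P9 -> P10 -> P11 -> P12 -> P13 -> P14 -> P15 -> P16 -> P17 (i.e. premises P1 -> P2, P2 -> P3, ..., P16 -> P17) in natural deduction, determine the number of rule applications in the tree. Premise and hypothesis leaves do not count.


We have a chain: P1 -> P2 -> P3 -> P4 -> P5 -> P6 -> P7 -> P8 -> P9 -> P10 -> P11 -> P12 -> P13 -> P14 -> P15 -> P16 -> P17.
Each modus ponens application produces the next variable.
The chain has 17 propositions, so 17-1 = 16 modus ponens steps.
Total inference nodes = 16

16


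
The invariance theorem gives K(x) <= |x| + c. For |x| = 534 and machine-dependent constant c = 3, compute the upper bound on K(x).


K(x) <= |x| + c = 534 + 3 = 537

537


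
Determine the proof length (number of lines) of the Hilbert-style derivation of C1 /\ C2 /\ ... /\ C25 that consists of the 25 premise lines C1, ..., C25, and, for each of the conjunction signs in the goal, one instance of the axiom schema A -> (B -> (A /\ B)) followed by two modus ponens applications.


Conjoining 25 premises:
- 25 premise lines
- the goal has 24 conjunction signs; each costs 1 axiom instance + 2 MP = 3 lines: 3 * 24 = 72
Total = 25 + 72 = 97 lines.

97


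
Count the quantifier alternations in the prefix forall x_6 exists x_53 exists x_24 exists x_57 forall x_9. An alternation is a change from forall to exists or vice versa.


Walk the prefix and count type changes:
  position 1: forall -> exists <-- alternation
  position 2: exists -> exists
  position 3: exists -> exists
  position 4: exists -> forall <-- alternation
Total alternations = 2

2


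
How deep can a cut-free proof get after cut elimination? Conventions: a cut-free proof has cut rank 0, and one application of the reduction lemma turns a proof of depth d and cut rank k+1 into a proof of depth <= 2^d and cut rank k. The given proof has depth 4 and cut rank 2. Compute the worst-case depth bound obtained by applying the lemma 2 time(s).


Each rank reduction sends depth d to at most 2^d; cut rank r needs r reductions.
2_0(4) = 4
2_1(4) = 2^4 = 16
2_2(4) = 2^16 = 65536
Cut-free depth bound = 65536

65536
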